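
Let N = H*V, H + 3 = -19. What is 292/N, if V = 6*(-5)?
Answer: 73/165 ≈ 0.44242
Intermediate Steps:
H = -22 (H = -3 - 19 = -22)
V = -30
N = 660 (N = -22*(-30) = 660)
292/N = 292/660 = 292*(1/660) = 73/165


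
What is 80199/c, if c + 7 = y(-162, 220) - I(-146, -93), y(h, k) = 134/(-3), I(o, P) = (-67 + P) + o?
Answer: 34371/109 ≈ 315.33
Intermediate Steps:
I(o, P) = -67 + P + o
y(h, k) = -134/3 (y(h, k) = 134*(-⅓) = -134/3)
c = 763/3 (c = -7 + (-134/3 - (-67 - 93 - 146)) = -7 + (-134/3 - 1*(-306)) = -7 + (-134/3 + 306) = -7 + 784/3 = 763/3 ≈ 254.33)
80199/c = 80199/(763/3) = 80199*(3/763) = 34371/109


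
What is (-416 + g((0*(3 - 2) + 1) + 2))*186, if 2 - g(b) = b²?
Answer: -78678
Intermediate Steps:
g(b) = 2 - b²
(-416 + g((0*(3 - 2) + 1) + 2))*186 = (-416 + (2 - ((0*(3 - 2) + 1) + 2)²))*186 = (-416 + (2 - ((0*1 + 1) + 2)²))*186 = (-416 + (2 - ((0 + 1) + 2)²))*186 = (-416 + (2 - (1 + 2)²))*186 = (-416 + (2 - 1*3²))*186 = (-416 + (2 - 1*9))*186 = (-416 + (2 - 9))*186 = (-416 - 7)*186 = -423*186 = -78678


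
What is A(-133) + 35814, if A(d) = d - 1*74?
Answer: 35607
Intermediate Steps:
A(d) = -74 + d (A(d) = d - 74 = -74 + d)
A(-133) + 35814 = (-74 - 133) + 35814 = -207 + 35814 = 35607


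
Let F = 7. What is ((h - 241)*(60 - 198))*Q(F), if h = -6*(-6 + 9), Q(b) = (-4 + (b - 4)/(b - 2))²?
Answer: 10329438/25 ≈ 4.1318e+5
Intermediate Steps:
Q(b) = (-4 + (-4 + b)/(-2 + b))²
h = -18 (h = -6*3 = -18)
((h - 241)*(60 - 198))*Q(F) = ((-18 - 241)*(60 - 198))*((-4 + 3*7)²/(-2 + 7)²) = (-259*(-138))*((-4 + 21)²/5²) = 35742*(17²*(1/25)) = 35742*(289*(1/25)) = 35742*(289/25) = 10329438/25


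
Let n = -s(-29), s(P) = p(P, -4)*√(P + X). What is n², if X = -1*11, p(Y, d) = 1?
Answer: -40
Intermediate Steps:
X = -11
s(P) = √(-11 + P) (s(P) = 1*√(P - 11) = 1*√(-11 + P) = √(-11 + P))
n = -2*I*√10 (n = -√(-11 - 29) = -√(-40) = -2*I*√10 ≈ -6.3246*I)
n² = (-2*I*√10)² = -40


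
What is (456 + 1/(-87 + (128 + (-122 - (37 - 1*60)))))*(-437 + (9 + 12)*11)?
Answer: -2724041/29 ≈ -93933.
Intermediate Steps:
(456 + 1/(-87 + (128 + (-122 - (37 - 1*60)))))*(-437 + (9 + 12)*11) = (456 + 1/(-87 + (128 + (-122 - (37 - 60)))))*(-437 + 21*11) = (456 + 1/(-87 + (128 + (-122 - 1*(-23)))))*(-437 + 231) = (456 + 1/(-87 + (128 + (-122 + 23))))*(-206) = (456 + 1/(-87 + (128 - 99)))*(-206) = (456 + 1/(-87 + 29))*(-206) = (456 + 1/(-58))*(-206) = (456 - 1/58)*(-206) = (26447/58)*(-206) = -2724041/29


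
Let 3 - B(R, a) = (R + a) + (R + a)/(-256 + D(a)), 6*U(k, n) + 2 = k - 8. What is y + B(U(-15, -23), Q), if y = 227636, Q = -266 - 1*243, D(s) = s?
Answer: 523607683/2295 ≈ 2.2815e+5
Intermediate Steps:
U(k, n) = -5/3 + k/6 (U(k, n) = -1/3 + (k - 8)/6 = -1/3 + (-8 + k)/6 = -1/3 + (-4/3 + k/6) = -5/3 + k/6)
Q = -509 (Q = -266 - 243 = -509)
B(R, a) = 3 - R - a - (R + a)/(-256 + a) (B(R, a) = 3 - ((R + a) + (R + a)/(-256 + a)) = 3 - (R + a + (R + a)/(-256 + a)) = 3 + (-R - a - (R + a)/(-256 + a)) = 3 - R - a - (R + a)/(-256 + a))
y + B(U(-15, -23), Q) = 227636 + (-768 - 1*(-509)**2 + 255*(-5/3 + (1/6)*(-15)) + 258*(-509) - 1*(-5/3 + (1/6)*(-15))*(-509))/(-256 - 509) = 227636 + (-768 - 1*259081 + 255*(-5/3 - 5/2) - 131322 - 1*(-5/3 - 5/2)*(-509))/(-765) = 227636 - (-768 - 259081 + 255*(-25/6) - 131322 - 1*(-25/6)*(-509))/765 = 227636 - (-768 - 259081 - 2125/2 - 131322 - 12725/6)/765 = 227636 - 1/765*(-1183063/3) = 227636 + 1183063/2295 = 523607683/2295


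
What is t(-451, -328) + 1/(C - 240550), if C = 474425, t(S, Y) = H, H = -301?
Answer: -70396374/233875 ≈ -301.00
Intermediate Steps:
t(S, Y) = -301
t(-451, -328) + 1/(C - 240550) = -301 + 1/(474425 - 240550) = -301 + 1/233875 = -70396374/233875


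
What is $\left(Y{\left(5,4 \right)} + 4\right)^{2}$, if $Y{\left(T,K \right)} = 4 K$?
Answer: $400$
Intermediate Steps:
$\left(Y{\left(5,4 \right)} + 4\right)^{2} = \left(4 \cdot 4 + 4\right)^{2} = \left(16 + 4\right)^{2} = 20^{2} = 400$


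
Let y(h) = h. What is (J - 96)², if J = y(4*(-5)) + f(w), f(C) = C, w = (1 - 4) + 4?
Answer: 13225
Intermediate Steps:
w = 1 (w = -3 + 4 = 1)
J = -19 (J = 4*(-5) + 1 = -20 + 1 = -19)
(J - 96)² = (-19 - 96)² = (-115)² = 13225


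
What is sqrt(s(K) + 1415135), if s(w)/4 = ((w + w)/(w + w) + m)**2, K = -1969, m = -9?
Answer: sqrt(1415391) ≈ 1189.7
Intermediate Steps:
s(w) = 256 (s(w) = 4*((w + w)/(w + w) - 9)**2 = 4*((2*w)/((2*w)) - 9)**2 = 4*((2*w)*(1/(2*w)) - 9)**2 = 4*(1 - 9)**2 = 4*(-8)**2 = 4*64 = 256)
sqrt(s(K) + 1415135) = sqrt(256 + 1415135) = sqrt(1415391)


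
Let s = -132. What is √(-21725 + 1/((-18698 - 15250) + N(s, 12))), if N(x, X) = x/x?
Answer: 4*I*√1564741509967/33947 ≈ 147.39*I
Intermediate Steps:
N(x, X) = 1
√(-21725 + 1/((-18698 - 15250) + N(s, 12))) = √(-21725 + 1/((-18698 - 15250) + 1)) = √(-21725 + 1/(-33948 + 1)) = √(-21725 + 1/(-33947)) = √(-21725 - 1/33947) = √(-737498576/33947) = 4*I*√1564741509967/33947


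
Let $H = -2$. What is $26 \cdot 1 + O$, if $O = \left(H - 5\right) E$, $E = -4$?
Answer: $54$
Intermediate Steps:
$O = 28$ ($O = \left(-2 - 5\right) \left(-4\right) = \left(-7\right) \left(-4\right) = 28$)
$26 \cdot 1 + O = 26 \cdot 1 + 28 = 26 + 28 = 54$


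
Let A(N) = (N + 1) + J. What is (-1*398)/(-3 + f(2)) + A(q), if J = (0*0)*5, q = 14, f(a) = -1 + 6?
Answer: -184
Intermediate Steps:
f(a) = 5
J = 0 (J = 0*5 = 0)
A(N) = 1 + N (A(N) = (N + 1) + 0 = (1 + N) + 0 = 1 + N)
(-1*398)/(-3 + f(2)) + A(q) = (-1*398)/(-3 + 5) + (1 + 14) = -398/2 + 15 = -398*½ + 15 = -199 + 15 = -184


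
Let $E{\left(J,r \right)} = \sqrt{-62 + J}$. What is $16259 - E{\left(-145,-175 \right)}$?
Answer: $16259 - 3 i \sqrt{23} \approx 16259.0 - 14.387 i$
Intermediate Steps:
$16259 - E{\left(-145,-175 \right)} = 16259 - \sqrt{-62 - 145} = 16259 - \sqrt{-207} = 16259 - 3 i \sqrt{23}$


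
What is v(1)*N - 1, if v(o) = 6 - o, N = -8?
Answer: -41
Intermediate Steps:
v(1)*N - 1 = (6 - 1*1)*(-8) - 1 = (6 - 1)*(-8) - 1 = 5*(-8) - 1 = -40 - 1 = -41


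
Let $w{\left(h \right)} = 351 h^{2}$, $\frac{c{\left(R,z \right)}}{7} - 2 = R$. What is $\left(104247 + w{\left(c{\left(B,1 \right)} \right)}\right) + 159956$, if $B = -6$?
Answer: $539387$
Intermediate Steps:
$c{\left(R,z \right)} = 14 + 7 R$
$\left(104247 + w{\left(c{\left(B,1 \right)} \right)}\right) + 159956 = \left(104247 + 351 \left(14 + 7 \left(-6\right)\right)^{2}\right) + 159956 = \left(104247 + 351 \left(14 - 42\right)^{2}\right) + 159956 = \left(104247 + 351 \left(-28\right)^{2}\right) + 159956 = \left(104247 + 351 \cdot 784\right) + 159956 = \left(104247 + 275184\right) + 159956 = 379431 + 159956 = 539387$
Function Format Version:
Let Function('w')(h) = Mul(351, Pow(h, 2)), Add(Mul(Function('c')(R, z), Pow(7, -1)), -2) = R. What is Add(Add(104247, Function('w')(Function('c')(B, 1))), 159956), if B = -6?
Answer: 539387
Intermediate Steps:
Function('c')(R, z) = Add(14, Mul(7, R))
Add(Add(104247, Function('w')(Function('c')(B, 1))), 159956) = Add(Add(104247, Mul(351, Pow(Add(14, Mul(7, -6)), 2))), 159956) = Add(Add(104247, Mul(351, Pow(Add(14, -42), 2))), 159956) = Add(Add(104247, Mul(351, Pow(-28, 2))), 159956) = Add(Add(104247, Mul(351, 784)), 159956) = Add(Add(104247, 275184), 159956) = Add(379431, 159956) = 539387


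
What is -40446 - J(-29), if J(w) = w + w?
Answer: -40388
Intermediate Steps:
J(w) = 2*w
-40446 - J(-29) = -40446 - 2*(-29) = -40446 - 1*(-58) = -40446 + 58 = -40388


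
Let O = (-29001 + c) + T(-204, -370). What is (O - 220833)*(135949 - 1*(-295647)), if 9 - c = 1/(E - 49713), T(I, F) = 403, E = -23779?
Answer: -1977844952600077/18373 ≈ -1.0765e+11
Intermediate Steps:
c = 661429/73492 (c = 9 - 1/(-23779 - 49713) = 9 - 1/(-73492) = 9 - 1*(-1/73492) = 9 + 1/73492 = 661429/73492 ≈ 9.0000)
O = -2101062787/73492 (O = (-29001 + 661429/73492) + 403 = -2130680063/73492 + 403 = -2101062787/73492 ≈ -28589.)
(O - 220833)*(135949 - 1*(-295647)) = (-2101062787/73492 - 220833)*(135949 - 1*(-295647)) = -18330521623*(135949 + 295647)/73492 = -18330521623/73492*431596 = -1977844952600077/18373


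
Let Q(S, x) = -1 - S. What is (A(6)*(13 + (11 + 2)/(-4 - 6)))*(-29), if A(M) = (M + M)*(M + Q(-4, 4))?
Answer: -183222/5 ≈ -36644.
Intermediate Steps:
A(M) = 2*M*(3 + M) (A(M) = (M + M)*(M + (-1 - 1*(-4))) = (2*M)*(M + (-1 + 4)) = (2*M)*(M + 3) = (2*M)*(3 + M) = 2*M*(3 + M))
(A(6)*(13 + (11 + 2)/(-4 - 6)))*(-29) = ((2*6*(3 + 6))*(13 + (11 + 2)/(-4 - 6)))*(-29) = ((2*6*9)*(13 + 13/(-10)))*(-29) = (108*(13 + 13*(-1/10)))*(-29) = (108*(13 - 13/10))*(-29) = (108*(117/10))*(-29) = (6318/5)*(-29) = -183222/5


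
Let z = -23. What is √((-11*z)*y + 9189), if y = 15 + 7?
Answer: √14755 ≈ 121.47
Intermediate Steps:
y = 22
√((-11*z)*y + 9189) = √(-11*(-23)*22 + 9189) = √(253*22 + 9189) = √(5566 + 9189) = √14755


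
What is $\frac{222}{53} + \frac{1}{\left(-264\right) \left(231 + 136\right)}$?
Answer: $\frac{21509083}{5135064} \approx 4.1887$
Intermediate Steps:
$\frac{222}{53} + \frac{1}{\left(-264\right) \left(231 + 136\right)} = 222 \cdot \frac{1}{53} - \frac{1}{264 \cdot 367} = \frac{222}{53} - \frac{1}{96888} = \frac{21509083}{5135064}$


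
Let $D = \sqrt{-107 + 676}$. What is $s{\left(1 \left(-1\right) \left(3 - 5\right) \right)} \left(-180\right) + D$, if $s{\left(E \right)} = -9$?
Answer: $1620 + \sqrt{569} \approx 1643.9$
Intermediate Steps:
$D = \sqrt{569} \approx 23.854$
$s{\left(1 \left(-1\right) \left(3 - 5\right) \right)} \left(-180\right) + D = \left(-9\right) \left(-180\right) + \sqrt{569} = 1620 + \sqrt{569}$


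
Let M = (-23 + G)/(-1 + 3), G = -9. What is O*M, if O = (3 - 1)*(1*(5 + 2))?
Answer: -224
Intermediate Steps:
M = -16 (M = (-23 - 9)/(-1 + 3) = -32/2 = -32*½ = -16)
O = 14 (O = 2*(1*7) = 2*7 = 14)
O*M = 14*(-16) = -224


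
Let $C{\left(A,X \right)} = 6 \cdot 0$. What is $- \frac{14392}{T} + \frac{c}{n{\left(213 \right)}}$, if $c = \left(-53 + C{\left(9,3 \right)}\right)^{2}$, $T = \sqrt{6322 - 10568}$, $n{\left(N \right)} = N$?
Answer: $\frac{2809}{213} + \frac{7196 i \sqrt{4246}}{2123} \approx 13.188 + 220.87 i$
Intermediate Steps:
$T = i \sqrt{4246}$ ($T = \sqrt{-4246} = i \sqrt{4246} \approx 65.161 i$)
$C{\left(A,X \right)} = 0$
$c = 2809$ ($c = \left(-53 + 0\right)^{2} = \left(-53\right)^{2} = 2809$)
$- \frac{14392}{T} + \frac{c}{n{\left(213 \right)}} = - \frac{14392}{i \sqrt{4246}} + \frac{2809}{213} = - 14392 \left(- \frac{i \sqrt{4246}}{4246}\right) + 2809 \cdot \frac{1}{213} = \frac{7196 i \sqrt{4246}}{2123} + \frac{2809}{213} = \frac{2809}{213} + \frac{7196 i \sqrt{4246}}{2123}$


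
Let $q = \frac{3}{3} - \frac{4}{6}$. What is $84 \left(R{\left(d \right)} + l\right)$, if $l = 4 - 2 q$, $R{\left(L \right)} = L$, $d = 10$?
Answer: $1120$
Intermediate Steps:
$q = \frac{1}{3}$ ($q = 3 \cdot \frac{1}{3} - \frac{2}{3} = 1 - \frac{2}{3} = \frac{1}{3} \approx 0.33333$)
$l = \frac{10}{3}$ ($l = 4 - \frac{2}{3} = \frac{10}{3} \approx 3.3333$)
$84 \left(R{\left(d \right)} + l\right) = 84 \left(10 + \frac{10}{3}\right) = 84 \cdot \frac{40}{3} = 1120$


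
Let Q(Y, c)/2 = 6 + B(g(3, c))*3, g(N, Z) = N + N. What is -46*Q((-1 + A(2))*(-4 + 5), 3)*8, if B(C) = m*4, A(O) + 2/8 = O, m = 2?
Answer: -22080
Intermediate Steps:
g(N, Z) = 2*N
A(O) = -¼ + O
B(C) = 8 (B(C) = 2*4 = 8)
Q(Y, c) = 60 (Q(Y, c) = 2*(6 + 8*3) = 2*(6 + 24) = 2*30 = 60)
-46*Q((-1 + A(2))*(-4 + 5), 3)*8 = -46*60*8 = -2760*8 = -22080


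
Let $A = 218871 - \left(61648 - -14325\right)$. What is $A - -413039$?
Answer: $555937$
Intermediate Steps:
$A = 142898$ ($A = 218871 - \left(61648 + 14325\right) = 218871 - 75973 = 142898$)
$A - -413039 = 142898 - -413039 = 142898 + 413039 = 555937$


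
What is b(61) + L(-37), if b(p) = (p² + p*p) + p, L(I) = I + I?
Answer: 7429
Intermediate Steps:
L(I) = 2*I
b(p) = p + 2*p² (b(p) = (p² + p²) + p = 2*p² + p = p + 2*p²)
b(61) + L(-37) = 61*(1 + 2*61) + 2*(-37) = 61*(1 + 122) - 74 = 61*123 - 74 = 7503 - 74 = 7429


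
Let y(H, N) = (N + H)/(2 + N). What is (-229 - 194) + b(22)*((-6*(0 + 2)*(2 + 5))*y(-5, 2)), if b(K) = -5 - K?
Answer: -2124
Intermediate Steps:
y(H, N) = (H + N)/(2 + N)
(-229 - 194) + b(22)*((-6*(0 + 2)*(2 + 5))*y(-5, 2)) = (-229 - 194) + (-5 - 1*22)*((-6*(0 + 2)*(2 + 5))*((-5 + 2)/(2 + 2))) = -423 + (-5 - 22)*((-12*7)*(-3/4)) = -423 - 27*(-6*14)*(¼)*(-3) = -423 - (-2268)*(-3)/4 = -423 - 27*63 = -423 - 1701 = -2124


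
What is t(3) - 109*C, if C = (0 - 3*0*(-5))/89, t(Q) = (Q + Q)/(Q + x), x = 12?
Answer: ⅖ ≈ 0.40000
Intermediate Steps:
t(Q) = 2*Q/(12 + Q) (t(Q) = (Q + Q)/(Q + 12) = (2*Q)/(12 + Q) = 2*Q/(12 + Q))
C = 0 (C = (0 + 0*(-5))*(1/89) = (0 + 0)*(1/89) = 0*(1/89) = 0)
t(3) - 109*C = 2*3/(12 + 3) - 109*0 = 2*3/15 + 0 = 2*3*(1/15) + 0 = ⅖ + 0 = ⅖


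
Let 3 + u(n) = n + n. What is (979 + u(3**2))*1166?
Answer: 1159004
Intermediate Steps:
u(n) = -3 + 2*n (u(n) = -3 + (n + n) = -3 + 2*n)
(979 + u(3**2))*1166 = (979 + (-3 + 2*3**2))*1166 = (979 + (-3 + 2*9))*1166 = (979 + (-3 + 18))*1166 = (979 + 15)*1166 = 994*1166 = 1159004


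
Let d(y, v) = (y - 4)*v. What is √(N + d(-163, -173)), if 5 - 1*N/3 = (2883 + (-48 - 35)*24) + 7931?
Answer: 2*√610 ≈ 49.396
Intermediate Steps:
d(y, v) = v*(-4 + y) (d(y, v) = (-4 + y)*v = v*(-4 + y))
N = -26451 (N = 15 - 3*((2883 + (-48 - 35)*24) + 7931) = 15 - 3*((2883 - 83*24) + 7931) = 15 - 3*((2883 - 1992) + 7931) = 15 - 3*(891 + 7931) = 15 - 3*8822 = 15 - 26466 = -26451)
√(N + d(-163, -173)) = √(-26451 - 173*(-4 - 163)) = √(-26451 - 173*(-167)) = √(-26451 + 28891) = √2440 = 2*√610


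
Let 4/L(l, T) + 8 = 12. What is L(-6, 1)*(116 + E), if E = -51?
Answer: 65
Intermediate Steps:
L(l, T) = 1 (L(l, T) = 4/(-8 + 12) = 4/4 = 4*(1/4) = 1)
L(-6, 1)*(116 + E) = 1*(116 - 51) = 1*65 = 65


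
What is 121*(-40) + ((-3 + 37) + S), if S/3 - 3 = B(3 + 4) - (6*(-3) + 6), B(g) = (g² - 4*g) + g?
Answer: -4677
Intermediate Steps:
B(g) = g² - 3*g
S = 129 (S = 9 + 3*((3 + 4)*(-3 + (3 + 4)) - (6*(-3) + 6)) = 9 + 3*(7*(-3 + 7) - (-18 + 6)) = 9 + 3*(7*4 - 1*(-12)) = 9 + 3*(28 + 12) = 9 + 3*40 = 9 + 120 = 129)
121*(-40) + ((-3 + 37) + S) = 121*(-40) + ((-3 + 37) + 129) = -4840 + (34 + 129) = -4840 + 163 = -4677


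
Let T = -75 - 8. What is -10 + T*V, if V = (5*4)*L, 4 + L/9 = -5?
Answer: 134450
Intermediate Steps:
L = -81 (L = -36 + 9*(-5) = -36 - 45 = -81)
T = -83
V = -1620 (V = (5*4)*(-81) = 20*(-81) = -1620)
-10 + T*V = -10 - 83*(-1620) = -10 + 134460 = 134450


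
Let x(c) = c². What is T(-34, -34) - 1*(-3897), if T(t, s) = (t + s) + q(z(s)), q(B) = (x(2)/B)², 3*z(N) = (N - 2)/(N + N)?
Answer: 39085/9 ≈ 4342.8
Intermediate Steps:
z(N) = (-2 + N)/(6*N) (z(N) = ((N - 2)/(N + N))/3 = ((-2 + N)/((2*N)))/3 = ((-2 + N)*(1/(2*N)))/3 = ((-2 + N)/(2*N))/3 = (-2 + N)/(6*N))
q(B) = 16/B² (q(B) = (2²/B)² = (4/B)² = 16/B²)
T(t, s) = s + t + 576*s²/(-2 + s)² (T(t, s) = (t + s) + 16/((-2 + s)/(6*s))² = (s + t) + 16*(36*s²/(-2 + s)²) = (s + t) + 576*s²/(-2 + s)² = s + t + 576*s²/(-2 + s)²)
T(-34, -34) - 1*(-3897) = (-34 - 34 + 576*(-34)²/(-2 - 34)²) - 1*(-3897) = (-34 - 34 + 576*1156/(-36)²) + 3897 = (-34 - 34 + 576*1156*(1/1296)) + 3897 = (-34 - 34 + 4624/9) + 3897 = 4012/9 + 3897 = 39085/9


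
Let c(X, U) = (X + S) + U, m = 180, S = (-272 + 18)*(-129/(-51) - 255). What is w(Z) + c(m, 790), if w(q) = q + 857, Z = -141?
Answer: 1118830/17 ≈ 65814.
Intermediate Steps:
S = 1090168/17 (S = -254*(-129*(-1/51) - 255) = -254*(43/17 - 255) = -254*(-4292/17) = 1090168/17 ≈ 64128.)
w(q) = 857 + q
c(X, U) = 1090168/17 + U + X (c(X, U) = (X + 1090168/17) + U = (1090168/17 + X) + U = 1090168/17 + U + X)
w(Z) + c(m, 790) = (857 - 141) + (1090168/17 + 790 + 180) = 716 + 1106658/17 = 1118830/17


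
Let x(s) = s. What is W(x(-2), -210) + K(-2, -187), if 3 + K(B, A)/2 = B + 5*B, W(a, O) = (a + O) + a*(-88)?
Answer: -66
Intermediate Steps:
W(a, O) = O - 87*a (W(a, O) = (O + a) - 88*a = O - 87*a)
K(B, A) = -6 + 12*B (K(B, A) = -6 + 2*(B + 5*B) = -6 + 2*(6*B) = -6 + 12*B)
W(x(-2), -210) + K(-2, -187) = (-210 - 87*(-2)) + (-6 + 12*(-2)) = (-210 + 174) + (-6 - 24) = -36 - 30 = -66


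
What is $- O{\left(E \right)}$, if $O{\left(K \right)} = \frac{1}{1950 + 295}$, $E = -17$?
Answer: $- \frac{1}{2245} \approx -0.00044543$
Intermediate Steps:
$O{\left(K \right)} = \frac{1}{2245}$
$- O{\left(E \right)} = \left(-1\right) \frac{1}{2245} = - \frac{1}{2245}$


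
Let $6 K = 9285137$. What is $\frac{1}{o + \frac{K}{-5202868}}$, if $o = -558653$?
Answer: $- \frac{31217208}{17439596185961} \approx -1.79 \cdot 10^{-6}$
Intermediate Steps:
$K = \frac{9285137}{6}$ ($K = \frac{1}{6} \cdot 9285137 = \frac{9285137}{6} \approx 1.5475 \cdot 10^{6}$)
$\frac{1}{o + \frac{K}{-5202868}} = \frac{1}{-558653 + \frac{9285137}{6 \left(-5202868\right)}} = \frac{1}{-558653 + \frac{9285137}{6} \left(- \frac{1}{5202868}\right)} = \frac{1}{-558653 - \frac{9285137}{31217208}} = \frac{1}{- \frac{17439596185961}{31217208}} = - \frac{31217208}{17439596185961}$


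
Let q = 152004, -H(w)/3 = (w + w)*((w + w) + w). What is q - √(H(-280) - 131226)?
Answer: 152004 - I*√1542426 ≈ 1.52e+5 - 1241.9*I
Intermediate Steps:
H(w) = -18*w² (H(w) = -3*(w + w)*((w + w) + w) = -3*2*w*(2*w + w) = -3*2*w*3*w = -18*w²)
q - √(H(-280) - 131226) = 152004 - √(-18*(-280)² - 131226) = 152004 - √(-18*78400 - 131226) = 152004 - √(-1411200 - 131226) = 152004 - √(-1542426) = 152004 - I*√1542426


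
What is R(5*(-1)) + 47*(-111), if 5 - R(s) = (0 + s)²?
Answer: -5237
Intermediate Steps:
R(s) = 5 - s² (R(s) = 5 - (0 + s)² = 5 - s²)
R(5*(-1)) + 47*(-111) = (5 - (5*(-1))²) + 47*(-111) = (5 - 1*(-5)²) - 5217 = (5 - 1*25) - 5217 = (5 - 25) - 5217 = -20 - 5217 = -5237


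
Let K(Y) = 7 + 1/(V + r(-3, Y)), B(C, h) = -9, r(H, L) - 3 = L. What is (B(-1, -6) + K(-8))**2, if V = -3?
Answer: 289/64 ≈ 4.5156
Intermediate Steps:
r(H, L) = 3 + L
K(Y) = 7 + 1/Y (K(Y) = 7 + 1/(-3 + (3 + Y)) = 7 + 1/Y)
(B(-1, -6) + K(-8))**2 = (-9 + (7 + 1/(-8)))**2 = (-9 + (7 - 1/8))**2 = (-9 + 55/8)**2 = (-17/8)**2 = 289/64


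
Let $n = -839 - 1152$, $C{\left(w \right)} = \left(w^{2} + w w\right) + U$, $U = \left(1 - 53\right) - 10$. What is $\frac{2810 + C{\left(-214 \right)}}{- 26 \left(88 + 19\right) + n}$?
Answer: $- \frac{94340}{4773} \approx -19.765$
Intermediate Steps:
$U = -62$ ($U = -52 - 10 = -62$)
$C{\left(w \right)} = -62 + 2 w^{2}$ ($C{\left(w \right)} = \left(w^{2} + w w\right) - 62 = \left(w^{2} + w^{2}\right) - 62 = 2 w^{2} - 62 = -62 + 2 w^{2}$)
$n = -1991$
$\frac{2810 + C{\left(-214 \right)}}{- 26 \left(88 + 19\right) + n} = \frac{2810 - \left(62 - 2 \left(-214\right)^{2}\right)}{- 26 \left(88 + 19\right) - 1991} = \frac{2810 + \left(-62 + 2 \cdot 45796\right)}{\left(-26\right) 107 - 1991} = \frac{2810 + \left(-62 + 91592\right)}{-2782 - 1991} = \frac{2810 + 91530}{-4773} = 94340 \left(- \frac{1}{4773}\right) = - \frac{94340}{4773}$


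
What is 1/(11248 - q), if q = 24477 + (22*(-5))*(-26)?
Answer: -1/16089 ≈ -6.2154e-5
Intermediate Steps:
q = 27337 (q = 24477 - 110*(-26) = 24477 + 2860 = 27337)
1/(11248 - q) = 1/(11248 - 1*27337) = 1/(11248 - 27337) = 1/(-16089) = -1/16089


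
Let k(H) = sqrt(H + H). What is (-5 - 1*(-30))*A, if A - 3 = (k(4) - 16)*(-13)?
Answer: 5275 - 650*sqrt(2) ≈ 4355.8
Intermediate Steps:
k(H) = sqrt(2)*sqrt(H) (k(H) = sqrt(2*H) = sqrt(2)*sqrt(H))
A = 211 - 26*sqrt(2) (A = 3 + (sqrt(2)*sqrt(4) - 16)*(-13) = 3 + (sqrt(2)*2 - 16)*(-13) = 3 + (2*sqrt(2) - 16)*(-13) = 3 + (-16 + 2*sqrt(2))*(-13) = 3 + (208 - 26*sqrt(2)) = 211 - 26*sqrt(2) ≈ 174.23)
(-5 - 1*(-30))*A = (-5 - 1*(-30))*(211 - 26*sqrt(2)) = (-5 + 30)*(211 - 26*sqrt(2)) = 25*(211 - 26*sqrt(2)) = 5275 - 650*sqrt(2)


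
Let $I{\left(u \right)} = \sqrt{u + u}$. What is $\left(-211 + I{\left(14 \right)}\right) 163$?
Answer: $-34393 + 326 \sqrt{7} \approx -33531.0$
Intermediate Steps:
$I{\left(u \right)} = \sqrt{2} \sqrt{u}$ ($I{\left(u \right)} = \sqrt{2 u} = \sqrt{2} \sqrt{u}$)
$\left(-211 + I{\left(14 \right)}\right) 163 = \left(-211 + \sqrt{2} \sqrt{14}\right) 163 = \left(-211 + 2 \sqrt{7}\right) 163 = -34393 + 326 \sqrt{7}$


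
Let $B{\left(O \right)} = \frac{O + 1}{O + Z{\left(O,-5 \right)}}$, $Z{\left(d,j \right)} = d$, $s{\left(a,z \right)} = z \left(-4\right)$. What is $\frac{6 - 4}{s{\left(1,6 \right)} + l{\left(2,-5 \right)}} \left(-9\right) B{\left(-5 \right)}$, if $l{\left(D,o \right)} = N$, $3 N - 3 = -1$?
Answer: $\frac{54}{175} \approx 0.30857$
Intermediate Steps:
$s{\left(a,z \right)} = - 4 z$
$N = \frac{2}{3}$ ($N = 1 + \frac{1}{3} \left(-1\right) = 1 - \frac{1}{3} = \frac{2}{3} \approx 0.66667$)
$l{\left(D,o \right)} = \frac{2}{3}$
$B{\left(O \right)} = \frac{1 + O}{2 O}$ ($B{\left(O \right)} = \frac{O + 1}{O + O} = \frac{1 + O}{2 O}$)
$\frac{6 - 4}{s{\left(1,6 \right)} + l{\left(2,-5 \right)}} \left(-9\right) B{\left(-5 \right)} = \frac{6 - 4}{\left(-4\right) 6 + \frac{2}{3}} \left(-9\right) \frac{1 - 5}{2 \left(-5\right)} = \frac{2}{-24 + \frac{2}{3}} \left(-9\right) \frac{1}{2} \left(- \frac{1}{5}\right) \left(-4\right) = \frac{2}{- \frac{70}{3}} \left(-9\right) \frac{2}{5} = 2 \left(- \frac{3}{70}\right) \left(-9\right) \frac{2}{5} = \left(- \frac{3}{35}\right) \left(-9\right) \frac{2}{5} = \frac{27}{35} \cdot \frac{2}{5} = \frac{54}{175}$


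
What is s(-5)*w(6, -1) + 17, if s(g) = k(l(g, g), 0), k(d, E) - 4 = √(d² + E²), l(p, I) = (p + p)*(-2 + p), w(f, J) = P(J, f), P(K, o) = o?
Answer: 461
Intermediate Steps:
w(f, J) = f
l(p, I) = 2*p*(-2 + p) (l(p, I) = (2*p)*(-2 + p) = 2*p*(-2 + p))
k(d, E) = 4 + √(E² + d²) (k(d, E) = 4 + √(d² + E²) = 4 + √(E² + d²))
s(g) = 4 + 2*√(g²*(-2 + g)²) (s(g) = 4 + √(0² + (2*g*(-2 + g))²) = 4 + √(0 + 4*g²*(-2 + g)²) = 4 + √(4*g²*(-2 + g)²) = 4 + 2*√(g²*(-2 + g)²))
s(-5)*w(6, -1) + 17 = (4 + 2*√((-5)²*(-2 - 5)²))*6 + 17 = (4 + 2*√(25*(-7)²))*6 + 17 = (4 + 2*√(25*49))*6 + 17 = (4 + 2*√1225)*6 + 17 = (4 + 2*35)*6 + 17 = (4 + 70)*6 + 17 = 74*6 + 17 = 444 + 17 = 461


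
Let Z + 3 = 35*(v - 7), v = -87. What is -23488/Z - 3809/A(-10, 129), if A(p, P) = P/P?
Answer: -12519549/3293 ≈ -3801.9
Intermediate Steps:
Z = -3293 (Z = -3 + 35*(-87 - 7) = -3 + 35*(-94) = -3 - 3290 = -3293)
A(p, P) = 1
-23488/Z - 3809/A(-10, 129) = -23488/(-3293) - 3809/1 = -23488*(-1/3293) - 3809*1 = 23488/3293 - 3809 = -12519549/3293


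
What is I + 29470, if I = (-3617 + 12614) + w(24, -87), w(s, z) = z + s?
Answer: 38404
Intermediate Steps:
w(s, z) = s + z
I = 8934 (I = (-3617 + 12614) + (24 - 87) = 8997 - 63 = 8934)
I + 29470 = 8934 + 29470 = 38404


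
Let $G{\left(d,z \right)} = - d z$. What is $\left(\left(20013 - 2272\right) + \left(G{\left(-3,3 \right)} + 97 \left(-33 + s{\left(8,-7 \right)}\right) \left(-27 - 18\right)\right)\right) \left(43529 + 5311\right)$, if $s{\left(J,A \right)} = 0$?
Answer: $7902067800$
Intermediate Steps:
$G{\left(d,z \right)} = - d z$
$\left(\left(20013 - 2272\right) + \left(G{\left(-3,3 \right)} + 97 \left(-33 + s{\left(8,-7 \right)}\right) \left(-27 - 18\right)\right)\right) \left(43529 + 5311\right) = \left(\left(20013 - 2272\right) + \left(\left(-1\right) \left(-3\right) 3 + 97 \left(-33 + 0\right) \left(-27 - 18\right)\right)\right) \left(43529 + 5311\right) = \left(17741 + \left(9 + 97 \left(\left(-33\right) \left(-45\right)\right)\right)\right) 48840 = \left(17741 + \left(9 + 97 \cdot 1485\right)\right) 48840 = \left(17741 + \left(9 + 144045\right)\right) 48840 = \left(17741 + 144054\right) 48840 = 161795 \cdot 48840 = 7902067800$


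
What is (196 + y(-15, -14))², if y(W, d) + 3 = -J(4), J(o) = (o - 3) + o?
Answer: 35344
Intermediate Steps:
J(o) = -3 + 2*o (J(o) = (-3 + o) + o = -3 + 2*o)
y(W, d) = -8 (y(W, d) = -3 - (-3 + 2*4) = -3 - (-3 + 8) = -3 - 1*5 = -3 - 5 = -8)
(196 + y(-15, -14))² = (196 - 8)² = 188² = 35344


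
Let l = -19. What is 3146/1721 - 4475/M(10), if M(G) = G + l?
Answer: 7729789/15489 ≈ 499.05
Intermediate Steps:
M(G) = -19 + G (M(G) = G - 19 = -19 + G)
3146/1721 - 4475/M(10) = 3146/1721 - 4475/(-19 + 10) = 3146*(1/1721) - 4475/(-9) = 3146/1721 - 4475*(-1/9) = 3146/1721 + 4475/9 = 7729789/15489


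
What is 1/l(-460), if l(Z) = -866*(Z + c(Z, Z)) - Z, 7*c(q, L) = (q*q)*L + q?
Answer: 7/84296166100 ≈ 8.3041e-11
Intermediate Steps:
c(q, L) = q/7 + L*q²/7 (c(q, L) = ((q*q)*L + q)/7 = (q²*L + q)/7 = (L*q² + q)/7 = (q + L*q²)/7 = q/7 + L*q²/7)
l(Z) = -867*Z - 866*Z*(1 + Z²)/7 (l(Z) = -866*(Z + Z*(1 + Z*Z)/7) - Z = -866*(Z + Z*(1 + Z²)/7) - Z = (-866*Z - 866*Z*(1 + Z²)/7) - Z = -867*Z - 866*Z*(1 + Z²)/7)
1/l(-460) = 1/((⅐)*(-460)*(-6935 - 866*(-460)²)) = 1/((⅐)*(-460)*(-6935 - 866*211600)) = 1/((⅐)*(-460)*(-6935 - 183245600)) = 1/((⅐)*(-460)*(-183252535)) = 1/(84296166100/7) = 7/84296166100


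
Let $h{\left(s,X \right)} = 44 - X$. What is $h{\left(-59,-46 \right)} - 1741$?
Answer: $-1651$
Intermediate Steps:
$h{\left(-59,-46 \right)} - 1741 = \left(44 - -46\right) - 1741 = \left(44 + 46\right) - 1741 = 90 - 1741 = -1651$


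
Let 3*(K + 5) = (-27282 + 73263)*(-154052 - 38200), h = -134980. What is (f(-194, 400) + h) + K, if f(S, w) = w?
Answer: -2946780989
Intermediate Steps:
K = -2946646409 (K = -5 + ((-27282 + 73263)*(-154052 - 38200))/3 = -5 + (45981*(-192252))/3 = -5 + (⅓)*(-8839939212) = -5 - 2946646404 = -2946646409)
(f(-194, 400) + h) + K = (400 - 134980) - 2946646409 = -134580 - 2946646409 = -2946780989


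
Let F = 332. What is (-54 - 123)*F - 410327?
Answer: -469091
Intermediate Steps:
(-54 - 123)*F - 410327 = (-54 - 123)*332 - 410327 = -177*332 - 410327 = -58764 - 410327 = -469091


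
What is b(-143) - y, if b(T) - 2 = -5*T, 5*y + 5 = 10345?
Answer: -1351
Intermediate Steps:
y = 2068 (y = -1 + (1/5)*10345 = -1 + 2069 = 2068)
b(T) = 2 - 5*T
b(-143) - y = (2 - 5*(-143)) - 1*2068 = (2 + 715) - 2068 = 717 - 2068 = -1351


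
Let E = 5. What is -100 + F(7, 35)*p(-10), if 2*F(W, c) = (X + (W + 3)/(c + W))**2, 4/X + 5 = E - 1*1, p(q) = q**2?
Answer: 267950/441 ≈ 607.60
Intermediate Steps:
X = -4 (X = 4/(-5 + (5 - 1*1)) = 4/(-5 + (5 - 1)) = 4/(-5 + 4) = 4/(-1) = 4*(-1) = -4)
F(W, c) = (-4 + (3 + W)/(W + c))**2/2 (F(W, c) = (-4 + (W + 3)/(c + W))**2/2 = (-4 + (3 + W)/(W + c))**2/2)
-100 + F(7, 35)*p(-10) = -100 + ((3 - 4*35 - 3*7)**2/(2*(7 + 35)**2))*(-10)**2 = -100 + ((1/2)*(3 - 140 - 21)**2/42**2)*100 = -100 + ((1/2)*(1/1764)*(-158)**2)*100 = -100 + ((1/2)*(1/1764)*24964)*100 = -100 + (6241/882)*100 = -100 + 312050/441 = 267950/441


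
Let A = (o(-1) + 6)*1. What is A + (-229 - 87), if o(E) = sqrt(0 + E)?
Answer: -310 + I ≈ -310.0 + 1.0*I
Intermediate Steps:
o(E) = sqrt(E)
A = 6 + I (A = (sqrt(-1) + 6)*1 = (I + 6)*1 = (6 + I)*1 = 6 + I ≈ 6.0 + 1.0*I)
A + (-229 - 87) = (6 + I) + (-229 - 87) = (6 + I) - 316 = -310 + I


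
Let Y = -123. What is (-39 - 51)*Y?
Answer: 11070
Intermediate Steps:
(-39 - 51)*Y = (-39 - 51)*(-123) = -90*(-123) = 11070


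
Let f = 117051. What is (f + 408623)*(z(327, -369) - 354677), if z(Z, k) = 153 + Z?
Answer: -186192153778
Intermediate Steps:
(f + 408623)*(z(327, -369) - 354677) = (117051 + 408623)*((153 + 327) - 354677) = 525674*(480 - 354677) = 525674*(-354197) = -186192153778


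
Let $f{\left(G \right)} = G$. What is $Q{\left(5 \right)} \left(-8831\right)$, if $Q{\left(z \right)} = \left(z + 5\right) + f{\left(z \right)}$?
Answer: $-132465$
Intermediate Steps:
$Q{\left(z \right)} = 5 + 2 z$ ($Q{\left(z \right)} = \left(z + 5\right) + z = \left(5 + z\right) + z = 5 + 2 z$)
$Q{\left(5 \right)} \left(-8831\right) = \left(5 + 2 \cdot 5\right) \left(-8831\right) = \left(5 + 10\right) \left(-8831\right) = 15 \left(-8831\right) = -132465$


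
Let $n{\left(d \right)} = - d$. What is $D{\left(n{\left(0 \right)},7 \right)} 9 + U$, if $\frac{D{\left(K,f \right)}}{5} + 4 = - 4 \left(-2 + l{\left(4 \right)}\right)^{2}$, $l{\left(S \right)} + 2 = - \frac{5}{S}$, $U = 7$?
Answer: $- \frac{20537}{4} \approx -5134.3$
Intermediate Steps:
$l{\left(S \right)} = -2 - \frac{5}{S}$
$D{\left(K,f \right)} = - \frac{2285}{4}$ ($D{\left(K,f \right)} = -20 + 5 \left(- 4 \left(-2 - \left(2 + \frac{5}{4}\right)\right)^{2}\right) = -20 + 5 \left(- 4 \left(-2 - \frac{13}{4}\right)^{2}\right) = -20 + 5 \left(- 4 \left(- \frac{21}{4}\right)^{2}\right) = -20 + 5 \left(\left(-4\right) \frac{441}{16}\right) = -20 + 5 \left(- \frac{441}{4}\right) = -20 - \frac{2205}{4} = - \frac{2285}{4}$)
$D{\left(n{\left(0 \right)},7 \right)} 9 + U = \left(- \frac{2285}{4}\right) 9 + 7 = - \frac{20565}{4} + 7 = - \frac{20537}{4}$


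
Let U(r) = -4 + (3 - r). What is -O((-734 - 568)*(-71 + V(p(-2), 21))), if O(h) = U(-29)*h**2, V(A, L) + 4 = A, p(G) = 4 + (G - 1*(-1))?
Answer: -246062251008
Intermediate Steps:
p(G) = 5 + G (p(G) = 4 + (G + 1) = 4 + (1 + G) = 5 + G)
V(A, L) = -4 + A
U(r) = -1 - r
O(h) = 28*h**2 (O(h) = (-1 - 1*(-29))*h**2 = (-1 + 29)*h**2 = 28*h**2)
-O((-734 - 568)*(-71 + V(p(-2), 21))) = -28*((-734 - 568)*(-71 + (-4 + (5 - 2))))**2 = -28*(-1302*(-71 + (-4 + 3)))**2 = -28*(-1302*(-71 - 1))**2 = -28*(-1302*(-72))**2 = -28*93744**2 = -28*8787937536 = -1*246062251008 = -246062251008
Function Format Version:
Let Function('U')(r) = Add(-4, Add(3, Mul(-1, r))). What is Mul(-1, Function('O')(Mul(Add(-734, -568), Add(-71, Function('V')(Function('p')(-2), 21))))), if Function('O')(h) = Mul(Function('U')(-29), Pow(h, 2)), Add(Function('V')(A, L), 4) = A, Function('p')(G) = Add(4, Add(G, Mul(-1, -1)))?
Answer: -246062251008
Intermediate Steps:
Function('p')(G) = Add(5, G) (Function('p')(G) = Add(4, Add(G, 1)) = Add(4, Add(1, G)) = Add(5, G))
Function('V')(A, L) = Add(-4, A)
Function('U')(r) = Add(-1, Mul(-1, r))
Function('O')(h) = Mul(28, Pow(h, 2)) (Function('O')(h) = Mul(Add(-1, Mul(-1, -29)), Pow(h, 2)) = Mul(Add(-1, 29), Pow(h, 2)) = Mul(28, Pow(h, 2)))
Mul(-1, Function('O')(Mul(Add(-734, -568), Add(-71, Function('V')(Function('p')(-2), 21))))) = Mul(-1, Mul(28, Pow(Mul(Add(-734, -568), Add(-71, Add(-4, Add(5, -2)))), 2))) = Mul(-1, Mul(28, Pow(Mul(-1302, Add(-71, Add(-4, 3))), 2))) = Mul(-1, Mul(28, Pow(Mul(-1302, Add(-71, -1)), 2))) = Mul(-1, Mul(28, Pow(Mul(-1302, -72), 2))) = Mul(-1, Mul(28, Pow(93744, 2))) = Mul(-1, Mul(28, 8787937536)) = Mul(-1, 246062251008) = -246062251008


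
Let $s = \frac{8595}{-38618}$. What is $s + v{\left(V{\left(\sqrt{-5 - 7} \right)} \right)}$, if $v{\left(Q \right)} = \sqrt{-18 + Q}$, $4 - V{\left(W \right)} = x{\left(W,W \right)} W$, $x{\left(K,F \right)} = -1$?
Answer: $- \frac{8595}{38618} + \sqrt{-14 + 2 i \sqrt{3}} \approx 0.23689 + 3.7698 i$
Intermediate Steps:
$s = - \frac{8595}{38618}$ ($s = 8595 \left(- \frac{1}{38618}\right) = - \frac{8595}{38618} \approx -0.22256$)
$V{\left(W \right)} = 4 + W$ ($V{\left(W \right)} = 4 - - W = 4 + W$)
$s + v{\left(V{\left(\sqrt{-5 - 7} \right)} \right)} = - \frac{8595}{38618} + \sqrt{-18 + \left(4 + \sqrt{-5 - 7}\right)} = - \frac{8595}{38618} + \sqrt{-18 + \left(4 + \sqrt{-12}\right)} = - \frac{8595}{38618} + \sqrt{-18 + \left(4 + 2 i \sqrt{3}\right)} = - \frac{8595}{38618} + \sqrt{-14 + 2 i \sqrt{3}}$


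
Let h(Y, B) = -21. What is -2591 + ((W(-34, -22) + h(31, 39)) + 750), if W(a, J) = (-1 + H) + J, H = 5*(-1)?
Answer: -1890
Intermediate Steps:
H = -5
W(a, J) = -6 + J (W(a, J) = (-1 - 5) + J = -6 + J)
-2591 + ((W(-34, -22) + h(31, 39)) + 750) = -2591 + (((-6 - 22) - 21) + 750) = -2591 + ((-28 - 21) + 750) = -2591 + (-49 + 750) = -2591 + 701 = -1890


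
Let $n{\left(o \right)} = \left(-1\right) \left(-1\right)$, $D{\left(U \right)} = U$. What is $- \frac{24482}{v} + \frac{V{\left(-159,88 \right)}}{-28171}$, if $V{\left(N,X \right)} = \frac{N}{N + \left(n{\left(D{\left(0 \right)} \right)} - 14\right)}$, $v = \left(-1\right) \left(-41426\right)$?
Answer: $- \frac{5392361969}{9123910796} \approx -0.59101$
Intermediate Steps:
$n{\left(o \right)} = 1$
$v = 41426$
$V{\left(N,X \right)} = \frac{N}{-13 + N}$ ($V{\left(N,X \right)} = \frac{N}{N + \left(1 - 14\right)} = \frac{N}{N - 13} = \frac{N}{-13 + N}$)
$- \frac{24482}{v} + \frac{V{\left(-159,88 \right)}}{-28171} = - \frac{24482}{41426} + \frac{\left(-159\right) \frac{1}{-13 - 159}}{-28171} = \left(-24482\right) \frac{1}{41426} + - \frac{159}{-172} \left(- \frac{1}{28171}\right) = - \frac{12241}{20713} + \left(-159\right) \left(- \frac{1}{172}\right) \left(- \frac{1}{28171}\right) = - \frac{12241}{20713} + \frac{159}{172} \left(- \frac{1}{28171}\right) = - \frac{12241}{20713} - \frac{159}{4845412} = - \frac{5392361969}{9123910796}$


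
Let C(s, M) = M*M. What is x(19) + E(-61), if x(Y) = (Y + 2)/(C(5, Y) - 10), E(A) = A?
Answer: -7130/117 ≈ -60.940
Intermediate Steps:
C(s, M) = M**2
x(Y) = (2 + Y)/(-10 + Y**2) (x(Y) = (Y + 2)/(Y**2 - 10) = (2 + Y)/(-10 + Y**2))
x(19) + E(-61) = (2 + 19)/(-10 + 19**2) - 61 = 21/(-10 + 361) - 61 = 21/351 - 61 = (1/351)*21 - 61 = 7/117 - 61 = -7130/117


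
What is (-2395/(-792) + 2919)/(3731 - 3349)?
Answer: 2314243/302544 ≈ 7.6493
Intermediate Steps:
(-2395/(-792) + 2919)/(3731 - 3349) = (-2395*(-1/792) + 2919)/382 = (2395/792 + 2919)*(1/382) = (2314243/792)*(1/382) = 2314243/302544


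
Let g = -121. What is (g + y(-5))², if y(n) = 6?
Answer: 13225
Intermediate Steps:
(g + y(-5))² = (-121 + 6)² = (-115)² = 13225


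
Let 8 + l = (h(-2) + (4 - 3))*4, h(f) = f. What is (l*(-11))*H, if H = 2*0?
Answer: 0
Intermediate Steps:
H = 0
l = -12 (l = -8 + (-2 + (4 - 3))*4 = -8 + (-2 + 1)*4 = -8 - 1*4 = -8 - 4 = -12)
(l*(-11))*H = -12*(-11)*0 = 132*0 = 0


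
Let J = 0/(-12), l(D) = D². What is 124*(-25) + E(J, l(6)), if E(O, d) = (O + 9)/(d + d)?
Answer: -24799/8 ≈ -3099.9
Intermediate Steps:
J = 0 (J = 0*(-1/12) = 0)
E(O, d) = (9 + O)/(2*d) (E(O, d) = (9 + O)/((2*d)) = (9 + O)*(1/(2*d)) = (9 + O)/(2*d))
124*(-25) + E(J, l(6)) = 124*(-25) + (9 + 0)/(2*(6²)) = -3100 + (½)*9/36 = -3100 + (½)*(1/36)*9 = -3100 + ⅛ = -24799/8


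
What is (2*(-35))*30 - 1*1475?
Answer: -3575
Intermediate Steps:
(2*(-35))*30 - 1*1475 = -70*30 - 1475 = -2100 - 1475 = -3575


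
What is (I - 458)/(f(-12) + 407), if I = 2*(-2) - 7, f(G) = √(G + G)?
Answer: -190883/165673 + 938*I*√6/165673 ≈ -1.1522 + 0.013868*I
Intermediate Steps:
f(G) = √2*√G (f(G) = √(2*G) = √2*√G)
I = -11 (I = -4 - 7 = -11)
(I - 458)/(f(-12) + 407) = (-11 - 458)/(√2*√(-12) + 407) = -469/(√2*(2*I*√3) + 407) = -469/(2*I*√6 + 407) = -469/(407 + 2*I*√6)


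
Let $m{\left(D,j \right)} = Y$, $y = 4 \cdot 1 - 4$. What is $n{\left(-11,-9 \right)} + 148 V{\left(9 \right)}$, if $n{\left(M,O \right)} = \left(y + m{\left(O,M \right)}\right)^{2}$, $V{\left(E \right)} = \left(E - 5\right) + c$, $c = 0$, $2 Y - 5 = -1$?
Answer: $596$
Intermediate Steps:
$y = 0$ ($y = 4 - 4 = 0$)
$Y = 2$ ($Y = \frac{5}{2} + \frac{1}{2} \left(-1\right) = \frac{5}{2} - \frac{1}{2} = 2$)
$m{\left(D,j \right)} = 2$
$V{\left(E \right)} = -5 + E$ ($V{\left(E \right)} = \left(E - 5\right) + 0 = \left(-5 + E\right) + 0 = -5 + E$)
$n{\left(M,O \right)} = 4$ ($n{\left(M,O \right)} = \left(0 + 2\right)^{2} = 2^{2} = 4$)
$n{\left(-11,-9 \right)} + 148 V{\left(9 \right)} = 4 + 148 \left(-5 + 9\right) = 4 + 148 \cdot 4 = 4 + 592 = 596$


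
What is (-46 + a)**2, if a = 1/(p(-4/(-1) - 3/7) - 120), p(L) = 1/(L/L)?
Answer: 29975625/14161 ≈ 2116.8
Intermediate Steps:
p(L) = 1 (p(L) = 1/1 = 1)
a = -1/119 (a = 1/(1 - 120) = 1/(-119) = -1/119 ≈ -0.0084034)
(-46 + a)**2 = (-46 - 1/119)**2 = (-5475/119)**2 = 29975625/14161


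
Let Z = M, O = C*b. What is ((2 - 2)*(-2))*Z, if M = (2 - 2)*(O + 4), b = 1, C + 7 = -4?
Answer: 0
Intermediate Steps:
C = -11 (C = -7 - 4 = -11)
O = -11 (O = -11*1 = -11)
M = 0 (M = (2 - 2)*(-11 + 4) = 0*(-7) = 0)
Z = 0
((2 - 2)*(-2))*Z = ((2 - 2)*(-2))*0 = (0*(-2))*0 = 0*0 = 0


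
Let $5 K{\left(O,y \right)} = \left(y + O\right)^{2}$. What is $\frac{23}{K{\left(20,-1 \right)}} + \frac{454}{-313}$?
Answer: $- \frac{127899}{112993} \approx -1.1319$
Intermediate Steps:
$K{\left(O,y \right)} = \frac{\left(O + y\right)^{2}}{5}$ ($K{\left(O,y \right)} = \frac{\left(y + O\right)^{2}}{5} = \frac{\left(O + y\right)^{2}}{5}$)
$\frac{23}{K{\left(20,-1 \right)}} + \frac{454}{-313} = \frac{23}{\frac{1}{5} \left(20 - 1\right)^{2}} + \frac{454}{-313} = \frac{23}{\frac{1}{5} \cdot 19^{2}} + 454 \left(- \frac{1}{313}\right) = \frac{23}{\frac{1}{5} \cdot 361} - \frac{454}{313} = \frac{23}{\frac{361}{5}} - \frac{454}{313} = 23 \cdot \frac{5}{361} - \frac{454}{313} = \frac{115}{361} - \frac{454}{313} = - \frac{127899}{112993}$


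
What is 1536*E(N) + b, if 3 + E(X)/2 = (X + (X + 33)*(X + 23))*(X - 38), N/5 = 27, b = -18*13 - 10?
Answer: 7949905676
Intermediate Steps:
b = -244 (b = -234 - 10 = -244)
N = 135 (N = 5*27 = 135)
E(X) = -6 + 2*(-38 + X)*(X + (23 + X)*(33 + X)) (E(X) = -6 + 2*((X + (X + 33)*(X + 23))*(X - 38)) = -6 + 2*((X + (33 + X)*(23 + X))*(-38 + X)) = -6 + 2*((X + (23 + X)*(33 + X))*(-38 + X)) = -6 + 2*((-38 + X)*(X + (23 + X)*(33 + X))) = -6 + 2*(-38 + X)*(X + (23 + X)*(33 + X)))
1536*E(N) + b = 1536*(-57690 - 2814*135 + 2*135³ + 38*135²) - 244 = 1536*(-57690 - 379890 + 2*2460375 + 38*18225) - 244 = 1536*(-57690 - 379890 + 4920750 + 692550) - 244 = 1536*5175720 - 244 = 7949905920 - 244 = 7949905676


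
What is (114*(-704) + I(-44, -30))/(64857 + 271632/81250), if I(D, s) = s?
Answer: -1087206250/878317147 ≈ -1.2378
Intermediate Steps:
(114*(-704) + I(-44, -30))/(64857 + 271632/81250) = (114*(-704) - 30)/(64857 + 271632/81250) = (-80256 - 30)/(64857 + 271632*(1/81250)) = -80286/(64857 + 135816/40625) = -80286/2634951441/40625 = -80286*40625/2634951441 = -1087206250/878317147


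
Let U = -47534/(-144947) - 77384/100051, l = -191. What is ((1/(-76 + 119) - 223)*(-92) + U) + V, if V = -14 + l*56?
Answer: 6113311228837300/623589968771 ≈ 9803.4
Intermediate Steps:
V = -10710 (V = -14 - 191*56 = -14 - 10696 = -10710)
U = -6460754414/14502092297 (U = -47534*(-1/144947) - 77384*1/100051 = 47534/144947 - 77384/100051 = -6460754414/14502092297 ≈ -0.44551)
((1/(-76 + 119) - 223)*(-92) + U) + V = ((1/(-76 + 119) - 223)*(-92) - 6460754414/14502092297) - 10710 = ((1/43 - 223)*(-92) - 6460754414/14502092297) - 10710 = (-9588/43*(-92) - 6460754414/14502092297) - 10710 = (882096/43 - 6460754414/14502092297) - 10710 = 12791959794374710/623589968771 - 10710 = 6113311228837300/623589968771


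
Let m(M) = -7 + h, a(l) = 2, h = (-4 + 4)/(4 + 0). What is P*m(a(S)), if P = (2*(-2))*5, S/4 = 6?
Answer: 140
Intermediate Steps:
S = 24 (S = 4*6 = 24)
h = 0 (h = 0/4 = 0*(¼) = 0)
P = -20 (P = -4*5 = -20)
m(M) = -7 (m(M) = -7 + 0 = -7)
P*m(a(S)) = -20*(-7) = 140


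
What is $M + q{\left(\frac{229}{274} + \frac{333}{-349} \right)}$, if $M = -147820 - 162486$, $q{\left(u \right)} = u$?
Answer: $- \frac{29673332877}{95626} \approx -3.1031 \cdot 10^{5}$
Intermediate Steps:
$M = -310306$ ($M = -147820 - 162486 = -310306$)
$M + q{\left(\frac{229}{274} + \frac{333}{-349} \right)} = -310306 + \left(\frac{229}{274} + \frac{333}{-349}\right) = -310306 + \left(229 \cdot \frac{1}{274} + 333 \left(- \frac{1}{349}\right)\right) = -310306 + \left(\frac{229}{274} - \frac{333}{349}\right) = -310306 - \frac{11321}{95626} = - \frac{29673332877}{95626}$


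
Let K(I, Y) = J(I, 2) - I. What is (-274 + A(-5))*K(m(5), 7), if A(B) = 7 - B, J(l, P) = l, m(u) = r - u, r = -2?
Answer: 0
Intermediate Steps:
m(u) = -2 - u
K(I, Y) = 0 (K(I, Y) = I - I = 0)
(-274 + A(-5))*K(m(5), 7) = (-274 + (7 - 1*(-5)))*0 = (-274 + (7 + 5))*0 = (-274 + 12)*0 = -262*0 = 0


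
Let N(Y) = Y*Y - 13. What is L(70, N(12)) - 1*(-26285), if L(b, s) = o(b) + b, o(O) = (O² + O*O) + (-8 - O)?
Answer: 36077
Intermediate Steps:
N(Y) = -13 + Y² (N(Y) = Y² - 13 = -13 + Y²)
o(O) = -8 - O + 2*O² (o(O) = (O² + O²) + (-8 - O) = 2*O² + (-8 - O) = -8 - O + 2*O²)
L(b, s) = -8 + 2*b² (L(b, s) = (-8 - b + 2*b²) + b = -8 + 2*b²)
L(70, N(12)) - 1*(-26285) = (-8 + 2*70²) - 1*(-26285) = (-8 + 2*4900) + 26285 = (-8 + 9800) + 26285 = 9792 + 26285 = 36077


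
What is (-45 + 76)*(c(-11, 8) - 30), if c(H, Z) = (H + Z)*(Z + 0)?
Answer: -1674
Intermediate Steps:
c(H, Z) = Z*(H + Z) (c(H, Z) = (H + Z)*Z = Z*(H + Z))
(-45 + 76)*(c(-11, 8) - 30) = (-45 + 76)*(8*(-11 + 8) - 30) = 31*(8*(-3) - 30) = 31*(-24 - 30) = 31*(-54) = -1674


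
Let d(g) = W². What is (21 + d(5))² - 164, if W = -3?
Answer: 736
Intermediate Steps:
d(g) = 9 (d(g) = (-3)² = 9)
(21 + d(5))² - 164 = (21 + 9)² - 164 = 30² - 164 = 900 - 164 = 736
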